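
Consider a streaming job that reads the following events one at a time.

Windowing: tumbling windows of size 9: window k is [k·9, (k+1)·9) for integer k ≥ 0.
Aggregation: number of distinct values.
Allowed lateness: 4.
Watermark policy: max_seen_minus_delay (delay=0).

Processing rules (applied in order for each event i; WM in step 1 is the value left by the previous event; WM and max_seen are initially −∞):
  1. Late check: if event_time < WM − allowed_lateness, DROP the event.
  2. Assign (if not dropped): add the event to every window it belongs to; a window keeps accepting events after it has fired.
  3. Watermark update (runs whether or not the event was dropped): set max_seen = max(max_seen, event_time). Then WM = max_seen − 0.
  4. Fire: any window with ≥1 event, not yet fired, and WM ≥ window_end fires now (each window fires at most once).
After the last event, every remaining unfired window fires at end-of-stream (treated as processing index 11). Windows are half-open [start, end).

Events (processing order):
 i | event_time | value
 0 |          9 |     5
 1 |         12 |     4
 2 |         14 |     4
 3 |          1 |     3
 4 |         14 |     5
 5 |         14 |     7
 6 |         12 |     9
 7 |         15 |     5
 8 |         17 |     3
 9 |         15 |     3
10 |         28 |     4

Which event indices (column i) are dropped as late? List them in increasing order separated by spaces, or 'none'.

3

i=0 t=9 v=5: → [9,18); WM=9
i=1 t=12 v=4: → [9,18); WM=12
i=2 t=14 v=4: → [9,18); WM=14
i=3 t=1 v=3: DROP (t<14-4); WM=14
i=4 t=14 v=5: → [9,18); WM=14
i=5 t=14 v=7: → [9,18); WM=14
i=6 t=12 v=9: → [9,18); WM=14
i=7 t=15 v=5: → [9,18); WM=15
i=8 t=17 v=3: → [9,18); WM=17
i=9 t=15 v=3: → [9,18); WM=17
i=10 t=28 v=4: → [27,36); WM=28; [9,18) fires=5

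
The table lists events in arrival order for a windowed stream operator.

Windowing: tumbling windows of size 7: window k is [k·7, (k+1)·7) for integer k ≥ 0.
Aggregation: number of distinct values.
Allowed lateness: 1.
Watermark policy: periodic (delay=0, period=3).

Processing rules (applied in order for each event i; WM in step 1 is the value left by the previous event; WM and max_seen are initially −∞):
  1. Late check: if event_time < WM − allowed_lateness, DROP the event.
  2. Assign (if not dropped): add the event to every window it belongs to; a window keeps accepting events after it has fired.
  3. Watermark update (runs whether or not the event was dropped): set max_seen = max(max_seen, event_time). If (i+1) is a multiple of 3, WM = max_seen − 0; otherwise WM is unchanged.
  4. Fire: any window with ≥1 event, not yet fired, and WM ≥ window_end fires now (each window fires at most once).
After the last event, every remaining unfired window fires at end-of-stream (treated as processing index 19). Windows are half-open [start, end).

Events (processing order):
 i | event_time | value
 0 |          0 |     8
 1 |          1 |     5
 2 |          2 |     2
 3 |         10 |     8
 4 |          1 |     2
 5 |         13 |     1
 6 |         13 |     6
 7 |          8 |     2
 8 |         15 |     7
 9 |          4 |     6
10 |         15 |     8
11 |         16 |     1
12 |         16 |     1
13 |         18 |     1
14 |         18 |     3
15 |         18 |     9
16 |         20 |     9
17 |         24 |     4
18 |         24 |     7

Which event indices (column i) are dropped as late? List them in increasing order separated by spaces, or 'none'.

i=0 t=0 v=8: → [0,7); WM=−∞
i=1 t=1 v=5: → [0,7); WM=−∞
i=2 t=2 v=2: → [0,7); WM=2
i=3 t=10 v=8: → [7,14); WM=2
i=4 t=1 v=2: → [0,7); WM=2
i=5 t=13 v=1: → [7,14); WM=13; [0,7) fires=3
i=6 t=13 v=6: → [7,14); WM=13
i=7 t=8 v=2: DROP (t<13-1); WM=13
i=8 t=15 v=7: → [14,21); WM=15; [7,14) fires=3
i=9 t=4 v=6: DROP (t<15-1); WM=15
i=10 t=15 v=8: → [14,21); WM=15
i=11 t=16 v=1: → [14,21); WM=16
i=12 t=16 v=1: → [14,21); WM=16
i=13 t=18 v=1: → [14,21); WM=16
i=14 t=18 v=3: → [14,21); WM=18
i=15 t=18 v=9: → [14,21); WM=18
i=16 t=20 v=9: → [14,21); WM=18
i=17 t=24 v=4: → [21,28); WM=24; [14,21) fires=5
i=18 t=24 v=7: → [21,28); WM=24

7 9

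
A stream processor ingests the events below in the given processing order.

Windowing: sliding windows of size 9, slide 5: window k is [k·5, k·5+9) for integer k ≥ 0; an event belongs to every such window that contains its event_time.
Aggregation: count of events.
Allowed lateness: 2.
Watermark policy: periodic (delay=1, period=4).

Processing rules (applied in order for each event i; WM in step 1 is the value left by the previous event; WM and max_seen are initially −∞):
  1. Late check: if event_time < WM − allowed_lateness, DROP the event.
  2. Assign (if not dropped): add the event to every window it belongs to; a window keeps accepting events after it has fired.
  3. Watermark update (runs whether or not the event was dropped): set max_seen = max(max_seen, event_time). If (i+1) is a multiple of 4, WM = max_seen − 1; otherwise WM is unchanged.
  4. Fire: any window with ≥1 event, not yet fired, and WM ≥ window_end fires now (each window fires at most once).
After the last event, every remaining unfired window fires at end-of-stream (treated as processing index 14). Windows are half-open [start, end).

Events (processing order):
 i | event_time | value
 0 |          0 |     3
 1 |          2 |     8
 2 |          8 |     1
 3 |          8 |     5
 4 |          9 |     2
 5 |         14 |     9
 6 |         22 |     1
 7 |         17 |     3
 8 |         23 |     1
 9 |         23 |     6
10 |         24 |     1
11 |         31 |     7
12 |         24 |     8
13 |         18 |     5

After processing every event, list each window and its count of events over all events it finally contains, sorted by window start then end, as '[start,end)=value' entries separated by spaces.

[0,9)=4 [5,14)=3 [10,19)=2 [15,24)=4 [20,29)=4 [25,34)=1 [30,39)=1

i=0 t=0 v=3: → [0,9); WM=−∞
i=1 t=2 v=8: → [0,9); WM=−∞
i=2 t=8 v=1: → [5,14),[0,9); WM=−∞
i=3 t=8 v=5: → [5,14),[0,9); WM=7
i=4 t=9 v=2: → [5,14); WM=7
i=5 t=14 v=9: → [10,19); WM=7
i=6 t=22 v=1: → [20,29),[15,24); WM=7
i=7 t=17 v=3: → [15,24),[10,19); WM=21; [0,9) fires=4 [5,14) fires=3 [10,19) fires=2
i=8 t=23 v=1: → [20,29),[15,24); WM=21
i=9 t=23 v=6: → [20,29),[15,24); WM=21
i=10 t=24 v=1: → [20,29); WM=21
i=11 t=31 v=7: → [30,39),[25,34); WM=30; [15,24) fires=4 [20,29) fires=4
i=12 t=24 v=8: DROP (t<30-2); WM=30
i=13 t=18 v=5: DROP (t<30-2); WM=30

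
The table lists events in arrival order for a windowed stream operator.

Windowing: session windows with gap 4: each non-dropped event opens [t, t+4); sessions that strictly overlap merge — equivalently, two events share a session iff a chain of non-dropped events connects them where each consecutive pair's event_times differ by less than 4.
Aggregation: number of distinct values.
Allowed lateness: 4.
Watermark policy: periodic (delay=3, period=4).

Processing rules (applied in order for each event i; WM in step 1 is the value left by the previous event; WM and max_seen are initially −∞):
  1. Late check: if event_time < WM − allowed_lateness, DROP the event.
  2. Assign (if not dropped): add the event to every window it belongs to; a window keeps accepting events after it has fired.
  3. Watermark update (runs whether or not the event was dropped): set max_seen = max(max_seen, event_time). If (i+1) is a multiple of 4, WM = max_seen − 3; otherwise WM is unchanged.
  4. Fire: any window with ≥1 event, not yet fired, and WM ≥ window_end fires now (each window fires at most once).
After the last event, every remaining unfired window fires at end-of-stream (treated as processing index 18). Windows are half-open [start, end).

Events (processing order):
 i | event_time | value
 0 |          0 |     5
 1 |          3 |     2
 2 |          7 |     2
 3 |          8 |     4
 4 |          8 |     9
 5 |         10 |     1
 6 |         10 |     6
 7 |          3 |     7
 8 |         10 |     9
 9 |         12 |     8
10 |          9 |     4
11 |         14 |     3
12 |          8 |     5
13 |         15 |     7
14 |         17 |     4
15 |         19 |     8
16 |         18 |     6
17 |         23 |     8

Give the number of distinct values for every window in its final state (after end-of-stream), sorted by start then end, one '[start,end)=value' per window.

[0,7)=3 [7,23)=9 [23,27)=1

i=0 t=0 v=5: → [0,4); WM=−∞
i=1 t=3 v=2: → [0,7); WM=−∞
i=2 t=7 v=2: → [7,11); WM=−∞
i=3 t=8 v=4: → [7,12); WM=5
i=4 t=8 v=9: → [7,12); WM=5
i=5 t=10 v=1: → [7,14); WM=5
i=6 t=10 v=6: → [7,14); WM=5
i=7 t=3 v=7: → [0,7); WM=7
i=8 t=10 v=9: → [7,14); WM=7
i=9 t=12 v=8: → [7,16); WM=7
i=10 t=9 v=4: → [7,16); WM=7
i=11 t=14 v=3: → [7,18); WM=11
i=12 t=8 v=5: → [7,18); WM=11
i=13 t=15 v=7: → [7,19); WM=11
i=14 t=17 v=4: → [7,21); WM=11
i=15 t=19 v=8: → [7,23); WM=16
i=16 t=18 v=6: → [7,23); WM=16
i=17 t=23 v=8: → [23,27); WM=16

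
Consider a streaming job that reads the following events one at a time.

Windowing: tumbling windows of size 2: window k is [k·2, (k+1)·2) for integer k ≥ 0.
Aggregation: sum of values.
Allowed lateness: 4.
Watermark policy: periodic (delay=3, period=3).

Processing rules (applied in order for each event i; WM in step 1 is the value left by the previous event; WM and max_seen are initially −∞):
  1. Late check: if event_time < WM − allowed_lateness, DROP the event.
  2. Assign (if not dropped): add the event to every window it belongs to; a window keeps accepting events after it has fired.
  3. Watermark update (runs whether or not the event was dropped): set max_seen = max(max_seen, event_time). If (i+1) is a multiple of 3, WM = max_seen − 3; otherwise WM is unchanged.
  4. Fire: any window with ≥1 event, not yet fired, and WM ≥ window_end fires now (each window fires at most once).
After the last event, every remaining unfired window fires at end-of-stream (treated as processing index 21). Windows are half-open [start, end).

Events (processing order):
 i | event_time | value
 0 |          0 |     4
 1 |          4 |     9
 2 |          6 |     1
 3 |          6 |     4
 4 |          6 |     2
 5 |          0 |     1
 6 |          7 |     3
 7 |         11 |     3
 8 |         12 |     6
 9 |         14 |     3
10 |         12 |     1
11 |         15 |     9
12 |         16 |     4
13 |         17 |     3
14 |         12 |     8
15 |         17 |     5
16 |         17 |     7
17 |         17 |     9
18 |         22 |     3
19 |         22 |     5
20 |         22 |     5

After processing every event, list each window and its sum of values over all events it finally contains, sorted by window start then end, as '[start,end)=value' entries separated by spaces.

[0,2)=5 [4,6)=9 [6,8)=10 [10,12)=3 [12,14)=15 [14,16)=12 [16,18)=28 [22,24)=13

i=0 t=0 v=4: → [0,2); WM=−∞
i=1 t=4 v=9: → [4,6); WM=−∞
i=2 t=6 v=1: → [6,8); WM=3; [0,2) fires=4
i=3 t=6 v=4: → [6,8); WM=3
i=4 t=6 v=2: → [6,8); WM=3
i=5 t=0 v=1: → [0,2); WM=3
i=6 t=7 v=3: → [6,8); WM=3
i=7 t=11 v=3: → [10,12); WM=3
i=8 t=12 v=6: → [12,14); WM=9; [4,6) fires=9 [6,8) fires=10
i=9 t=14 v=3: → [14,16); WM=9
i=10 t=12 v=1: → [12,14); WM=9
i=11 t=15 v=9: → [14,16); WM=12; [10,12) fires=3
i=12 t=16 v=4: → [16,18); WM=12
i=13 t=17 v=3: → [16,18); WM=12
i=14 t=12 v=8: → [12,14); WM=14; [12,14) fires=15
i=15 t=17 v=5: → [16,18); WM=14
i=16 t=17 v=7: → [16,18); WM=14
i=17 t=17 v=9: → [16,18); WM=14
i=18 t=22 v=3: → [22,24); WM=14
i=19 t=22 v=5: → [22,24); WM=14
i=20 t=22 v=5: → [22,24); WM=19; [14,16) fires=12 [16,18) fires=28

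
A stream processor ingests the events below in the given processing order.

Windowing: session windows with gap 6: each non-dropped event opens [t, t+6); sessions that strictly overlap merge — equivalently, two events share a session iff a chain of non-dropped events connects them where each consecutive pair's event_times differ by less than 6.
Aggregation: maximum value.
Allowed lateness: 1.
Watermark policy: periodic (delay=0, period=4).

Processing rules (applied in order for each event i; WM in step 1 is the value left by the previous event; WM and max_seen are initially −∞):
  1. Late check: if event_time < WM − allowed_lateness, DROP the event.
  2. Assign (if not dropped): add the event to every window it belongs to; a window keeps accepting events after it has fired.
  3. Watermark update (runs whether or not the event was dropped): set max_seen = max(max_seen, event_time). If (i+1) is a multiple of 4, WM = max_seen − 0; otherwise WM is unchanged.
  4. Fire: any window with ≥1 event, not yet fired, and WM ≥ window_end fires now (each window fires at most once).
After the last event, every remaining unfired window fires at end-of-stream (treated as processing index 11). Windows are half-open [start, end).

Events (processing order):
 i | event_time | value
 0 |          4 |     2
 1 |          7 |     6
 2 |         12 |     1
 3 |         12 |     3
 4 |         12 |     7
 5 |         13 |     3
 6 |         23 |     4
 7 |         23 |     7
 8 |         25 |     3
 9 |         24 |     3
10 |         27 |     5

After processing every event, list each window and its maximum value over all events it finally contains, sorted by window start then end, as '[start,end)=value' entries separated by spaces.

i=0 t=4 v=2: → [4,10); WM=−∞
i=1 t=7 v=6: → [4,13); WM=−∞
i=2 t=12 v=1: → [4,18); WM=−∞
i=3 t=12 v=3: → [4,18); WM=12
i=4 t=12 v=7: → [4,18); WM=12
i=5 t=13 v=3: → [4,19); WM=12
i=6 t=23 v=4: → [23,29); WM=12
i=7 t=23 v=7: → [23,29); WM=23
i=8 t=25 v=3: → [23,31); WM=23
i=9 t=24 v=3: → [23,31); WM=23
i=10 t=27 v=5: → [23,33); WM=23

[4,19)=7 [23,33)=7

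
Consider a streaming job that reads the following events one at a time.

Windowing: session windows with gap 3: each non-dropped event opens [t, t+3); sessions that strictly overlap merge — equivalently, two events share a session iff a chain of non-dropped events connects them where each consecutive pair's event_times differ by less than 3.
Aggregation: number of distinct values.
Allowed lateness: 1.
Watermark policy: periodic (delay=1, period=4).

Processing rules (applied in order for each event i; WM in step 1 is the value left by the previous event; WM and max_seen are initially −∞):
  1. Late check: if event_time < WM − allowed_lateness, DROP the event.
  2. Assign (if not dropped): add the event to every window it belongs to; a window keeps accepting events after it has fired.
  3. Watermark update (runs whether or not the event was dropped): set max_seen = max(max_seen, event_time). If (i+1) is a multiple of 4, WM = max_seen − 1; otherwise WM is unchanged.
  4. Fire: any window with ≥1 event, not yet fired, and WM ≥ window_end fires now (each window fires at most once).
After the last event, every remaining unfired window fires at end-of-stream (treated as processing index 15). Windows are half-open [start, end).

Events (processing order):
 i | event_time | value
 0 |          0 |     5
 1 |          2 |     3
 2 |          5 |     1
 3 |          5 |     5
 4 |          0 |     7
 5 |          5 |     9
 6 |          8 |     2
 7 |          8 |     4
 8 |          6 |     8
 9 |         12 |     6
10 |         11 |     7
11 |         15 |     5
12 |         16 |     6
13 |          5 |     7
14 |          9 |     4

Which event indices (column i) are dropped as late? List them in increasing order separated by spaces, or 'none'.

4 13 14

i=0 t=0 v=5: → [0,3); WM=−∞
i=1 t=2 v=3: → [0,5); WM=−∞
i=2 t=5 v=1: → [5,8); WM=−∞
i=3 t=5 v=5: → [5,8); WM=4
i=4 t=0 v=7: DROP (t<4-1); WM=4
i=5 t=5 v=9: → [5,8); WM=4
i=6 t=8 v=2: → [8,11); WM=4
i=7 t=8 v=4: → [8,11); WM=7
i=8 t=6 v=8: → [5,11); WM=7
i=9 t=12 v=6: → [12,15); WM=7
i=10 t=11 v=7: → [11,15); WM=7
i=11 t=15 v=5: → [15,18); WM=14
i=12 t=16 v=6: → [15,19); WM=14
i=13 t=5 v=7: DROP (t<14-1); WM=14
i=14 t=9 v=4: DROP (t<14-1); WM=14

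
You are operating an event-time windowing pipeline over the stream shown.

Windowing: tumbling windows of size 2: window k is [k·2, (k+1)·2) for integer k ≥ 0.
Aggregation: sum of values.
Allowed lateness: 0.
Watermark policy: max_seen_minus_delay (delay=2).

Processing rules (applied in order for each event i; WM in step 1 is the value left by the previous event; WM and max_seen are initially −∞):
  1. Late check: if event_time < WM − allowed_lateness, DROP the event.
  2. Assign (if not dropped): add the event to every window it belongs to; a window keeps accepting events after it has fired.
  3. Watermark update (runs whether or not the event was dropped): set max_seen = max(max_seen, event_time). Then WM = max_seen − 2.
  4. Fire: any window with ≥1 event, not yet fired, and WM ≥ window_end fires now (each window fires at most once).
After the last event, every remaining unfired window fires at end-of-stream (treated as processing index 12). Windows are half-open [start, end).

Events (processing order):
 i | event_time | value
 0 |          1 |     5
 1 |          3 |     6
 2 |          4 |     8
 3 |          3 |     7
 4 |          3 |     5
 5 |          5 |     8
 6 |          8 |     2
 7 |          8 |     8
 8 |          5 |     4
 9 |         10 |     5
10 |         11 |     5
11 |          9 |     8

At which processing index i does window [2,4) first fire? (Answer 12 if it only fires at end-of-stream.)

i=0 t=1 v=5: → [0,2); WM=-1
i=1 t=3 v=6: → [2,4); WM=1
i=2 t=4 v=8: → [4,6); WM=2; [0,2) fires=5
i=3 t=3 v=7: → [2,4); WM=2
i=4 t=3 v=5: → [2,4); WM=2
i=5 t=5 v=8: → [4,6); WM=3
i=6 t=8 v=2: → [8,10); WM=6; [2,4) fires=18 [4,6) fires=16
i=7 t=8 v=8: → [8,10); WM=6
i=8 t=5 v=4: DROP (t<6-0); WM=6
i=9 t=10 v=5: → [10,12); WM=8
i=10 t=11 v=5: → [10,12); WM=9
i=11 t=9 v=8: → [8,10); WM=9

6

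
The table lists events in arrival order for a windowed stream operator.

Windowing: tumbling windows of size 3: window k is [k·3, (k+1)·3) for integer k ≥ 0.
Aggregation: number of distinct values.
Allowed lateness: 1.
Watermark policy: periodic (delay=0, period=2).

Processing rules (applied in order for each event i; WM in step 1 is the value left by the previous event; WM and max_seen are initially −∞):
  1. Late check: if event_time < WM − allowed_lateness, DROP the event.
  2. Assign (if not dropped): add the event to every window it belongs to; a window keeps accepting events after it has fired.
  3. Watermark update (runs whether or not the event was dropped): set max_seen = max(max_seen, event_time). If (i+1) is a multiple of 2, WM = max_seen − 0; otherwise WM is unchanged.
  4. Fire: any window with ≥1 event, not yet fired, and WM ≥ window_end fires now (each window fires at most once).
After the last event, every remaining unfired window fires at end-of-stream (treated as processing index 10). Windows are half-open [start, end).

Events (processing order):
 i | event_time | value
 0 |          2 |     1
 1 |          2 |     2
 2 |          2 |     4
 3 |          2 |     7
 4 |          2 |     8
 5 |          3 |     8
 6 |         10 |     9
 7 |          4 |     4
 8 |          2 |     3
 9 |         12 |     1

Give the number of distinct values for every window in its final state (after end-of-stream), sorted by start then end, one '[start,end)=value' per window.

i=0 t=2 v=1: → [0,3); WM=−∞
i=1 t=2 v=2: → [0,3); WM=2
i=2 t=2 v=4: → [0,3); WM=2
i=3 t=2 v=7: → [0,3); WM=2
i=4 t=2 v=8: → [0,3); WM=2
i=5 t=3 v=8: → [3,6); WM=3; [0,3) fires=5
i=6 t=10 v=9: → [9,12); WM=3
i=7 t=4 v=4: → [3,6); WM=10; [3,6) fires=2
i=8 t=2 v=3: DROP (t<10-1); WM=10
i=9 t=12 v=1: → [12,15); WM=12; [9,12) fires=1

[0,3)=5 [3,6)=2 [9,12)=1 [12,15)=1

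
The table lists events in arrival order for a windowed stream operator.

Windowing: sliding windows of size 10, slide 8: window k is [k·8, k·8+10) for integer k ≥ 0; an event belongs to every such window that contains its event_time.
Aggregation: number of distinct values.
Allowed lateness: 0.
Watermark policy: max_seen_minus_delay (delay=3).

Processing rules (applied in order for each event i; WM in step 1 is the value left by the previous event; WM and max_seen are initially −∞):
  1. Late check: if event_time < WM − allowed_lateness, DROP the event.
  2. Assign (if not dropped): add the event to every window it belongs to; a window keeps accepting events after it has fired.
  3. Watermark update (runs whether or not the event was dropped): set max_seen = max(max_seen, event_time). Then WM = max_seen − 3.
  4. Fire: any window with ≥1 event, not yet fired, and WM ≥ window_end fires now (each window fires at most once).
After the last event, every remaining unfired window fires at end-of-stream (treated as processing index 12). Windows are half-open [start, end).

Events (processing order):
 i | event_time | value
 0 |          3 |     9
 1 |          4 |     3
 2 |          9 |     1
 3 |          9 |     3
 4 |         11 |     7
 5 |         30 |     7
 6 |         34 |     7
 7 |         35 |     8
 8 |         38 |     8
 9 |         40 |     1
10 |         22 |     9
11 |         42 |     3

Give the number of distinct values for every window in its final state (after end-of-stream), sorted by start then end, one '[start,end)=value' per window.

[0,10)=3 [8,18)=3 [24,34)=1 [32,42)=3 [40,50)=2

i=0 t=3 v=9: → [0,10); WM=0
i=1 t=4 v=3: → [0,10); WM=1
i=2 t=9 v=1: → [8,18),[0,10); WM=6
i=3 t=9 v=3: → [8,18),[0,10); WM=6
i=4 t=11 v=7: → [8,18); WM=8
i=5 t=30 v=7: → [24,34); WM=27; [0,10) fires=3 [8,18) fires=3
i=6 t=34 v=7: → [32,42); WM=31
i=7 t=35 v=8: → [32,42); WM=32
i=8 t=38 v=8: → [32,42); WM=35; [24,34) fires=1
i=9 t=40 v=1: → [40,50),[32,42); WM=37
i=10 t=22 v=9: DROP (t<37-0); WM=37
i=11 t=42 v=3: → [40,50); WM=39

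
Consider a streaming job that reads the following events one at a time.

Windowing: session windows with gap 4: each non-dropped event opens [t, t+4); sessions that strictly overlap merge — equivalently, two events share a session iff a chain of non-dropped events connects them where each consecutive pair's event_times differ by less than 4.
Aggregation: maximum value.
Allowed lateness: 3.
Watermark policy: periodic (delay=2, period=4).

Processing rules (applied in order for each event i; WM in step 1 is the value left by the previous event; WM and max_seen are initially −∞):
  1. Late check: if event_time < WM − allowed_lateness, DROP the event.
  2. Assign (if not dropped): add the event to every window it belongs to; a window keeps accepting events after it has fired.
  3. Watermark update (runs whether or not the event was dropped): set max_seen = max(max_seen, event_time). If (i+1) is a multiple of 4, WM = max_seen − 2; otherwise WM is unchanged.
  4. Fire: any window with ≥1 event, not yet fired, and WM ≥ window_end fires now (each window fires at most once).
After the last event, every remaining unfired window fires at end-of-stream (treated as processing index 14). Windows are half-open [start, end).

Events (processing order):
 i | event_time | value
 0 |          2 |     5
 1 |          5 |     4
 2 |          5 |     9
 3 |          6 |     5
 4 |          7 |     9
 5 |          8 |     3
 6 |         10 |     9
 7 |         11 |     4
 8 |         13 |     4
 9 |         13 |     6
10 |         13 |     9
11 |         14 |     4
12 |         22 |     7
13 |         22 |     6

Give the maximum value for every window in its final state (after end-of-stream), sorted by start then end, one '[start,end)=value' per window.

[2,18)=9 [22,26)=7

i=0 t=2 v=5: → [2,6); WM=−∞
i=1 t=5 v=4: → [2,9); WM=−∞
i=2 t=5 v=9: → [2,9); WM=−∞
i=3 t=6 v=5: → [2,10); WM=4
i=4 t=7 v=9: → [2,11); WM=4
i=5 t=8 v=3: → [2,12); WM=4
i=6 t=10 v=9: → [2,14); WM=4
i=7 t=11 v=4: → [2,15); WM=9
i=8 t=13 v=4: → [2,17); WM=9
i=9 t=13 v=6: → [2,17); WM=9
i=10 t=13 v=9: → [2,17); WM=9
i=11 t=14 v=4: → [2,18); WM=12
i=12 t=22 v=7: → [22,26); WM=12
i=13 t=22 v=6: → [22,26); WM=12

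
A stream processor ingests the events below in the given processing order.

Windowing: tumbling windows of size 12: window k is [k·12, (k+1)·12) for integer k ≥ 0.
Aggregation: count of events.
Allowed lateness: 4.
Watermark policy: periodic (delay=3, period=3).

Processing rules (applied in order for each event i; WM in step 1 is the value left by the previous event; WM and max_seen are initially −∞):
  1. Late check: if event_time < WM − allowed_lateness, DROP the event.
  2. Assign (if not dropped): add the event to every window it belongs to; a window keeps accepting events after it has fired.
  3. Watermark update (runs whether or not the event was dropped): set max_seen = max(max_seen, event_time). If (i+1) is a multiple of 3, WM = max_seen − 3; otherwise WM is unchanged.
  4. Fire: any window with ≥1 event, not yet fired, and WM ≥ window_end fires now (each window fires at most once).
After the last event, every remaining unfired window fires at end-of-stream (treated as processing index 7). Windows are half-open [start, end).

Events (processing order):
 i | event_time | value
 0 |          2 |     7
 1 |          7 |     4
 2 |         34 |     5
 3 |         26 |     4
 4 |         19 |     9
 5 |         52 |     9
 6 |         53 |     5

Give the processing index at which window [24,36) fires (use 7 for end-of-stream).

5

i=0 t=2 v=7: → [0,12); WM=−∞
i=1 t=7 v=4: → [0,12); WM=−∞
i=2 t=34 v=5: → [24,36); WM=31; [0,12) fires=2
i=3 t=26 v=4: DROP (t<31-4); WM=31
i=4 t=19 v=9: DROP (t<31-4); WM=31
i=5 t=52 v=9: → [48,60); WM=49; [24,36) fires=1
i=6 t=53 v=5: → [48,60); WM=49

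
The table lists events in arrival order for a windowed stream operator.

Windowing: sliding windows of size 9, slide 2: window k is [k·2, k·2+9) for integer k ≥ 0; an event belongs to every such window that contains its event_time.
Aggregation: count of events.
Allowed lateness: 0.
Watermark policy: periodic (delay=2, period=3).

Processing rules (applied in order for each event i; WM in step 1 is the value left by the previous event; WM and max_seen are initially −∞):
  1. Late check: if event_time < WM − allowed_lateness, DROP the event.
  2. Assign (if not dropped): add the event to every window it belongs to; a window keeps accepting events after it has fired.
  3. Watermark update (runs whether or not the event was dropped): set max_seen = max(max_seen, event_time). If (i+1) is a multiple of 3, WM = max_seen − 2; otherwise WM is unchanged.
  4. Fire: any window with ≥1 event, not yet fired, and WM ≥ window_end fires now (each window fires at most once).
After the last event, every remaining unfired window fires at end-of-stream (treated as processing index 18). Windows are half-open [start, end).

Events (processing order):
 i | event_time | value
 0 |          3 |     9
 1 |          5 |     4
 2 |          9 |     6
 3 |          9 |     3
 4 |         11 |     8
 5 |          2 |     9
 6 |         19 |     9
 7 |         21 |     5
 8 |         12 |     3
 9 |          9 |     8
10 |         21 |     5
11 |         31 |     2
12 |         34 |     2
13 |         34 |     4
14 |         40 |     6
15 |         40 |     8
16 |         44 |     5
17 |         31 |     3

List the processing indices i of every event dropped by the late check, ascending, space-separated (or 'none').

i=0 t=3 v=9: → [2,11),[0,9); WM=−∞
i=1 t=5 v=4: → [4,13),[2,11),[0,9); WM=−∞
i=2 t=9 v=6: → [8,17),[6,15),[4,13),[2,11); WM=7
i=3 t=9 v=3: → [8,17),[6,15),[4,13),[2,11); WM=7
i=4 t=11 v=8: → [10,19),[8,17),[6,15),[4,13); WM=7
i=5 t=2 v=9: DROP (t<7-0); WM=9; [0,9) fires=2
i=6 t=19 v=9: → [18,27),[16,25),[14,23),[12,21); WM=9
i=7 t=21 v=5: → [20,29),[18,27),[16,25),[14,23); WM=9
i=8 t=12 v=3: → [12,21),[10,19),[8,17),[6,15),[4,13); WM=19; [2,11) fires=4 [4,13) fires=5 [6,15) fires=4 [8,17) fires=4 [10,19) fires=2
i=9 t=9 v=8: DROP (t<19-0); WM=19
i=10 t=21 v=5: → [20,29),[18,27),[16,25),[14,23); WM=19
i=11 t=31 v=2: → [30,39),[28,37),[26,35),[24,33); WM=29; [12,21) fires=2 [14,23) fires=3 [16,25) fires=3 [18,27) fires=3 [20,29) fires=2
i=12 t=34 v=2: → [34,43),[32,41),[30,39),[28,37),[26,35); WM=29
i=13 t=34 v=4: → [34,43),[32,41),[30,39),[28,37),[26,35); WM=29
i=14 t=40 v=6: → [40,49),[38,47),[36,45),[34,43),[32,41); WM=38; [24,33) fires=1 [26,35) fires=3 [28,37) fires=3
i=15 t=40 v=8: → [40,49),[38,47),[36,45),[34,43),[32,41); WM=38
i=16 t=44 v=5: → [44,53),[42,51),[40,49),[38,47),[36,45); WM=38
i=17 t=31 v=3: DROP (t<38-0); WM=42; [30,39) fires=3 [32,41) fires=4

5 9 17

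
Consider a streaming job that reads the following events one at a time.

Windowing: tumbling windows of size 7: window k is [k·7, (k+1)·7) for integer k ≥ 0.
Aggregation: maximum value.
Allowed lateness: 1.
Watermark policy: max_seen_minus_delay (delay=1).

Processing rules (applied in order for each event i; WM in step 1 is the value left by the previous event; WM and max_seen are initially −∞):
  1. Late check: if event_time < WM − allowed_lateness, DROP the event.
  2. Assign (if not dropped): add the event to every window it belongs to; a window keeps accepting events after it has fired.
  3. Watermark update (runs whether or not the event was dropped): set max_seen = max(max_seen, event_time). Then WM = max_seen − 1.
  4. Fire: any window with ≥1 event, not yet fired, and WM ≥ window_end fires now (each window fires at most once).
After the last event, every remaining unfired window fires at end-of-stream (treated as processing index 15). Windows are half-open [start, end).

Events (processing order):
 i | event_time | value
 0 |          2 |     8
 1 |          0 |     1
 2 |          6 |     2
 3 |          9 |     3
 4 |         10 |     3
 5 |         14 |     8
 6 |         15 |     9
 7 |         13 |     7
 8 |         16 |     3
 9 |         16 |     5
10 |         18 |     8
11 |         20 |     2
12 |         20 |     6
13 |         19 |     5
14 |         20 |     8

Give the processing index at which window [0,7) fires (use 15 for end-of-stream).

3

i=0 t=2 v=8: → [0,7); WM=1
i=1 t=0 v=1: → [0,7); WM=1
i=2 t=6 v=2: → [0,7); WM=5
i=3 t=9 v=3: → [7,14); WM=8; [0,7) fires=8
i=4 t=10 v=3: → [7,14); WM=9
i=5 t=14 v=8: → [14,21); WM=13
i=6 t=15 v=9: → [14,21); WM=14; [7,14) fires=3
i=7 t=13 v=7: → [7,14); WM=14
i=8 t=16 v=3: → [14,21); WM=15
i=9 t=16 v=5: → [14,21); WM=15
i=10 t=18 v=8: → [14,21); WM=17
i=11 t=20 v=2: → [14,21); WM=19
i=12 t=20 v=6: → [14,21); WM=19
i=13 t=19 v=5: → [14,21); WM=19
i=14 t=20 v=8: → [14,21); WM=19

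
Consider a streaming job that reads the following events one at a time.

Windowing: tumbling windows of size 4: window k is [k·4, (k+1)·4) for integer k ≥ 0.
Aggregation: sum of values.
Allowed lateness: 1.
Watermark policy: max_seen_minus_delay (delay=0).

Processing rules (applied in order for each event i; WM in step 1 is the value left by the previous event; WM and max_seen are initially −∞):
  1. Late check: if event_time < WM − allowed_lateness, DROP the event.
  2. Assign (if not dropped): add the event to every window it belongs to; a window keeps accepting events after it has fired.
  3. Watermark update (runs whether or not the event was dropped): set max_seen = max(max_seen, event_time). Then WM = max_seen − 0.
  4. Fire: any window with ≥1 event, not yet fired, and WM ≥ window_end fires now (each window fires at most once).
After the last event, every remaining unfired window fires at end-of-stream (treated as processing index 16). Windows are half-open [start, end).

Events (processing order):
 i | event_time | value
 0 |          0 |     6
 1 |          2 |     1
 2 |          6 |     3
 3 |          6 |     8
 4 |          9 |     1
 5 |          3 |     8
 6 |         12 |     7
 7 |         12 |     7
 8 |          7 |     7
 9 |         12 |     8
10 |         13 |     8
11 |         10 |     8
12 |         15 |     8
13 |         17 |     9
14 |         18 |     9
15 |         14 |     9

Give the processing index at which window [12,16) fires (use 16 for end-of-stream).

i=0 t=0 v=6: → [0,4); WM=0
i=1 t=2 v=1: → [0,4); WM=2
i=2 t=6 v=3: → [4,8); WM=6; [0,4) fires=7
i=3 t=6 v=8: → [4,8); WM=6
i=4 t=9 v=1: → [8,12); WM=9; [4,8) fires=11
i=5 t=3 v=8: DROP (t<9-1); WM=9
i=6 t=12 v=7: → [12,16); WM=12; [8,12) fires=1
i=7 t=12 v=7: → [12,16); WM=12
i=8 t=7 v=7: DROP (t<12-1); WM=12
i=9 t=12 v=8: → [12,16); WM=12
i=10 t=13 v=8: → [12,16); WM=13
i=11 t=10 v=8: DROP (t<13-1); WM=13
i=12 t=15 v=8: → [12,16); WM=15
i=13 t=17 v=9: → [16,20); WM=17; [12,16) fires=38
i=14 t=18 v=9: → [16,20); WM=18
i=15 t=14 v=9: DROP (t<18-1); WM=18

13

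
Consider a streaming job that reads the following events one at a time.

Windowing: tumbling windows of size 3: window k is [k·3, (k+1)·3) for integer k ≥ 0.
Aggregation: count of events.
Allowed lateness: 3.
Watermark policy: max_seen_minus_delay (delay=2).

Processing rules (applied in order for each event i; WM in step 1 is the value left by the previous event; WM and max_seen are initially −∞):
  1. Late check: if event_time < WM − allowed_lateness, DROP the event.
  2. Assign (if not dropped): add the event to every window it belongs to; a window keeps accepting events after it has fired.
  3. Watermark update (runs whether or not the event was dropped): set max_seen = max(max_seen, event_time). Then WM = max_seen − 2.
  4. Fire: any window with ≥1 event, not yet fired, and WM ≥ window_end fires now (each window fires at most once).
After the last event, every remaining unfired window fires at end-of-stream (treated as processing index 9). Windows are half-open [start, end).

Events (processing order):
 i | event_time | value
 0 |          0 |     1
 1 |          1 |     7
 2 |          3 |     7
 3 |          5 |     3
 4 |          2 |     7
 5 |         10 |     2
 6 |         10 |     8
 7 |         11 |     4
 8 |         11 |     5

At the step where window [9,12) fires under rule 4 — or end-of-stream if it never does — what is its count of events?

4

i=0 t=0 v=1: → [0,3); WM=-2
i=1 t=1 v=7: → [0,3); WM=-1
i=2 t=3 v=7: → [3,6); WM=1
i=3 t=5 v=3: → [3,6); WM=3; [0,3) fires=2
i=4 t=2 v=7: → [0,3); WM=3
i=5 t=10 v=2: → [9,12); WM=8; [3,6) fires=2
i=6 t=10 v=8: → [9,12); WM=8
i=7 t=11 v=4: → [9,12); WM=9
i=8 t=11 v=5: → [9,12); WM=9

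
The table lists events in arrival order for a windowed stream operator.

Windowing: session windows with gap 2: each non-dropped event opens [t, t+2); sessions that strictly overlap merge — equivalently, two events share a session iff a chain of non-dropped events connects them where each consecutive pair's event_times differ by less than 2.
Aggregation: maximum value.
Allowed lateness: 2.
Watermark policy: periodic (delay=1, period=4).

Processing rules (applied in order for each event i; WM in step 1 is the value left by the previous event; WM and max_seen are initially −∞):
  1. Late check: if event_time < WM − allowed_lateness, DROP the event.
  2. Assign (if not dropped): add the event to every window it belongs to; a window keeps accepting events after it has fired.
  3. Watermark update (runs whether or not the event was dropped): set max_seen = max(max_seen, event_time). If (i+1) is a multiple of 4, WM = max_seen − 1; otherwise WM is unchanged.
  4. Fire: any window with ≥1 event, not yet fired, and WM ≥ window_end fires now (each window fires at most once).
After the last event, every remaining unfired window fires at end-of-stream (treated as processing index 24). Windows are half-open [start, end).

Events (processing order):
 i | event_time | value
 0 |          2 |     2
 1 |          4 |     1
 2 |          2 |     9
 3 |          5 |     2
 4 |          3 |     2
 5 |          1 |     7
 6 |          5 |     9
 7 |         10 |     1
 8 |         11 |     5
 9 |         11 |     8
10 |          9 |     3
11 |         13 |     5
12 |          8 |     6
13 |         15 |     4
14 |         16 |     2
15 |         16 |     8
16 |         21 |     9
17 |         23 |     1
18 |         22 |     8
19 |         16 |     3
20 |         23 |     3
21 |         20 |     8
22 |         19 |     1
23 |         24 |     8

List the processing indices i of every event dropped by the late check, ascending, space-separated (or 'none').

i=0 t=2 v=2: → [2,4); WM=−∞
i=1 t=4 v=1: → [4,6); WM=−∞
i=2 t=2 v=9: → [2,4); WM=−∞
i=3 t=5 v=2: → [4,7); WM=4
i=4 t=3 v=2: → [2,7); WM=4
i=5 t=1 v=7: DROP (t<4-2); WM=4
i=6 t=5 v=9: → [2,7); WM=4
i=7 t=10 v=1: → [10,12); WM=9
i=8 t=11 v=5: → [10,13); WM=9
i=9 t=11 v=8: → [10,13); WM=9
i=10 t=9 v=3: → [9,13); WM=9
i=11 t=13 v=5: → [13,15); WM=12
i=12 t=8 v=6: DROP (t<12-2); WM=12
i=13 t=15 v=4: → [15,17); WM=12
i=14 t=16 v=2: → [15,18); WM=12
i=15 t=16 v=8: → [15,18); WM=15
i=16 t=21 v=9: → [21,23); WM=15
i=17 t=23 v=1: → [23,25); WM=15
i=18 t=22 v=8: → [21,25); WM=15
i=19 t=16 v=3: → [15,18); WM=22
i=20 t=23 v=3: → [21,25); WM=22
i=21 t=20 v=8: → [20,25); WM=22
i=22 t=19 v=1: DROP (t<22-2); WM=22
i=23 t=24 v=8: → [20,26); WM=23

5 12 22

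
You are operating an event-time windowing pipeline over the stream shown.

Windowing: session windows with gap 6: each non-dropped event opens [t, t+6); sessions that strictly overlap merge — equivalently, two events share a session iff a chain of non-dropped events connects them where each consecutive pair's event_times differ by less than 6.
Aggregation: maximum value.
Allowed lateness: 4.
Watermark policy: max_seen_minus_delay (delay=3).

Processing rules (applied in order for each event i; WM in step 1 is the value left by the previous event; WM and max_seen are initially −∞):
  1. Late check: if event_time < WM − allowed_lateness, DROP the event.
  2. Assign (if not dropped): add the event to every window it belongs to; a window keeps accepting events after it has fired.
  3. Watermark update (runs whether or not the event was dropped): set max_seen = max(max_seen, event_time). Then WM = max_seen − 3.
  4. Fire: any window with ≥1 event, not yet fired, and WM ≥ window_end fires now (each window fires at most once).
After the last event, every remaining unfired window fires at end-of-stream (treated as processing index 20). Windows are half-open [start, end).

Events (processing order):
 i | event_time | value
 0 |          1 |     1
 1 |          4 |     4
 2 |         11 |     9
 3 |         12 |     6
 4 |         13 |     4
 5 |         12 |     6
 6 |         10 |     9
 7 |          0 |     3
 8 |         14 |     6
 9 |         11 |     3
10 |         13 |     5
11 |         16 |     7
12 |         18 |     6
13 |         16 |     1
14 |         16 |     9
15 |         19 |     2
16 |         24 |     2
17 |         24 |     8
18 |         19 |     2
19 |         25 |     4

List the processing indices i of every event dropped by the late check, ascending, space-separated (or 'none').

i=0 t=1 v=1: → [1,7); WM=-2
i=1 t=4 v=4: → [1,10); WM=1
i=2 t=11 v=9: → [11,17); WM=8
i=3 t=12 v=6: → [11,18); WM=9
i=4 t=13 v=4: → [11,19); WM=10
i=5 t=12 v=6: → [11,19); WM=10
i=6 t=10 v=9: → [10,19); WM=10
i=7 t=0 v=3: DROP (t<10-4); WM=10
i=8 t=14 v=6: → [10,20); WM=11
i=9 t=11 v=3: → [10,20); WM=11
i=10 t=13 v=5: → [10,20); WM=11
i=11 t=16 v=7: → [10,22); WM=13
i=12 t=18 v=6: → [10,24); WM=15
i=13 t=16 v=1: → [10,24); WM=15
i=14 t=16 v=9: → [10,24); WM=15
i=15 t=19 v=2: → [10,25); WM=16
i=16 t=24 v=2: → [10,30); WM=21
i=17 t=24 v=8: → [10,30); WM=21
i=18 t=19 v=2: → [10,30); WM=21
i=19 t=25 v=4: → [10,31); WM=22

7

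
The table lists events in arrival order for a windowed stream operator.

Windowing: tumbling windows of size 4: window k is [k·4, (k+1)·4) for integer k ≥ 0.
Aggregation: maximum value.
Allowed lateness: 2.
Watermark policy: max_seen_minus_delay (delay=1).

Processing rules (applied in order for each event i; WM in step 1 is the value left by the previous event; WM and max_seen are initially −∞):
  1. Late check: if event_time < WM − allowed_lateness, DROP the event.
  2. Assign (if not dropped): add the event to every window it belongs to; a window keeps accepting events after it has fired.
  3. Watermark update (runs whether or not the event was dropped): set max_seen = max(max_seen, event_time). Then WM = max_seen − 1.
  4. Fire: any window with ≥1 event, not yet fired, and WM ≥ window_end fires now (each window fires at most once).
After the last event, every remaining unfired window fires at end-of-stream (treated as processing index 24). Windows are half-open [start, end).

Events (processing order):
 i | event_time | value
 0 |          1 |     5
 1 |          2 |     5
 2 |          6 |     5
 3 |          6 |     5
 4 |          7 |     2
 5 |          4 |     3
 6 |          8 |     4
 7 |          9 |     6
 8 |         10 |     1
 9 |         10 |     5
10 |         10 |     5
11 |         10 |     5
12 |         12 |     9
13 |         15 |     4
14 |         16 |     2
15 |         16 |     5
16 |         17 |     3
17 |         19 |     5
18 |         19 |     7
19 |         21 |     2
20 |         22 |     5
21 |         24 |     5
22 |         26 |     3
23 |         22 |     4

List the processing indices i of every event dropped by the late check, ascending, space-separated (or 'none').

i=0 t=1 v=5: → [0,4); WM=0
i=1 t=2 v=5: → [0,4); WM=1
i=2 t=6 v=5: → [4,8); WM=5; [0,4) fires=5
i=3 t=6 v=5: → [4,8); WM=5
i=4 t=7 v=2: → [4,8); WM=6
i=5 t=4 v=3: → [4,8); WM=6
i=6 t=8 v=4: → [8,12); WM=7
i=7 t=9 v=6: → [8,12); WM=8; [4,8) fires=5
i=8 t=10 v=1: → [8,12); WM=9
i=9 t=10 v=5: → [8,12); WM=9
i=10 t=10 v=5: → [8,12); WM=9
i=11 t=10 v=5: → [8,12); WM=9
i=12 t=12 v=9: → [12,16); WM=11
i=13 t=15 v=4: → [12,16); WM=14; [8,12) fires=6
i=14 t=16 v=2: → [16,20); WM=15
i=15 t=16 v=5: → [16,20); WM=15
i=16 t=17 v=3: → [16,20); WM=16; [12,16) fires=9
i=17 t=19 v=5: → [16,20); WM=18
i=18 t=19 v=7: → [16,20); WM=18
i=19 t=21 v=2: → [20,24); WM=20; [16,20) fires=7
i=20 t=22 v=5: → [20,24); WM=21
i=21 t=24 v=5: → [24,28); WM=23
i=22 t=26 v=3: → [24,28); WM=25; [20,24) fires=5
i=23 t=22 v=4: DROP (t<25-2); WM=25

23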